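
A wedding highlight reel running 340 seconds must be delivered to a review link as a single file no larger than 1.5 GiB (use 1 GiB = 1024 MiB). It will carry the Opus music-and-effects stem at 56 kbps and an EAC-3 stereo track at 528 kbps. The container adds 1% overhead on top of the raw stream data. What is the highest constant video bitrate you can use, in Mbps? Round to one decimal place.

Budget: 1.5 GiB = 12884.9 Mb.
Stream payload after overhead: 12884.9 / 1.01 = 12757.3 Mb.
Total bitrate budget: 12757.3 Mb / 340 s = 37.522 Mbps.
Audio total: 56 + 528 = 584 kbps = 0.584 Mbps.
Video: 37.522 − 0.584 = 36.938 Mbps.

36.9 Mbps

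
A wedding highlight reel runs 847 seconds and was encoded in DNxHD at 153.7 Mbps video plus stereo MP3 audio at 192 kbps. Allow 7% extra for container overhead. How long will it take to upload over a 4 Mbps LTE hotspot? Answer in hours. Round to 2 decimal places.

Audio: 192 kbps = 0.192 Mbps.
Total bitrate: 153.892 Mbps.
File: 153.892 Mbps × 847 s = 130346.5 Mb.
With 7% container overhead: ×1.07. → 139470.8 Mb.
At 4 Mbps: 139470.8 / 4 = 34867.7 s ≈ 9.69 hours.

9.69 hours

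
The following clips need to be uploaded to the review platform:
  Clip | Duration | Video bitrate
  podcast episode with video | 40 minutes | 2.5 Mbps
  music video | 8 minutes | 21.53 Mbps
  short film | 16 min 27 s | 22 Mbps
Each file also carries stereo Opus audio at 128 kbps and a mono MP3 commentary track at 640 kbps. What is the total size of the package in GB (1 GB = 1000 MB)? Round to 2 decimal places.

5.13 GB

Audio total: 128 + 640 = 768 kbps = 0.768 Mbps.
podcast episode with video: 3.268 Mbps × 2400 s = 7843.2 Mb
music video: 22.298 Mbps × 480 s = 10703.0 Mb
short film: 22.768 Mbps × 987 s = 22472.0 Mb
Total: 41018.3 Mb = 5127.3 MB.
= 5.127 GB.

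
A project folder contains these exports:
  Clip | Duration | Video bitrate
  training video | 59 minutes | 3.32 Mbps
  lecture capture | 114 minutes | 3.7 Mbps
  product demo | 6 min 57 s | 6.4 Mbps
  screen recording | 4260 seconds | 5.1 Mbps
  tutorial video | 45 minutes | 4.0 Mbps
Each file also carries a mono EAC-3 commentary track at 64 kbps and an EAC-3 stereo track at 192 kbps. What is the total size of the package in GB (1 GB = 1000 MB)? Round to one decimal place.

9.6 GB

Audio total: 64 + 192 = 256 kbps = 0.256 Mbps.
training video: 3.576 Mbps × 3540 s = 12659.0 Mb
lecture capture: 3.956 Mbps × 6840 s = 27059.0 Mb
product demo: 6.656 Mbps × 417 s = 2775.6 Mb
screen recording: 5.356 Mbps × 4260 s = 22816.6 Mb
tutorial video: 4.256 Mbps × 2700 s = 11491.2 Mb
Total: 76801.4 Mb = 9600.2 MB.
= 9.600 GB.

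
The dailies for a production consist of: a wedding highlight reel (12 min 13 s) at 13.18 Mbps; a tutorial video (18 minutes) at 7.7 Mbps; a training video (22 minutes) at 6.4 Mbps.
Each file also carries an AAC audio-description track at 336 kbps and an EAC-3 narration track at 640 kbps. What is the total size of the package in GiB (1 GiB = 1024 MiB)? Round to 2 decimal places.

3.43 GiB

Audio total: 336 + 640 = 976 kbps = 0.976 Mbps.
wedding highlight reel: 14.156 Mbps × 733 s = 10376.3 Mb
tutorial video: 8.676 Mbps × 1080 s = 9370.1 Mb
training video: 7.376 Mbps × 1320 s = 9736.3 Mb
Total: 29482.7 Mb = 3685.3 MB.
= 3.432 GiB.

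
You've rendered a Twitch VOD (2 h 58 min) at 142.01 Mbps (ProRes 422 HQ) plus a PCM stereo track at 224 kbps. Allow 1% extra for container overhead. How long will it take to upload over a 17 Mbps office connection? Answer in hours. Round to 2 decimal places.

25.07 hours

2 h 58 min = 178 min = 10680 s
Audio: 224 kbps = 0.224 Mbps.
Total bitrate: 142.234 Mbps.
File: 142.234 Mbps × 10680 s = 1519059.1 Mb.
With 1% container overhead: ×1.01. → 1534249.7 Mb.
At 17 Mbps: 1534249.7 / 17 = 90250.0 s ≈ 25.1 hours.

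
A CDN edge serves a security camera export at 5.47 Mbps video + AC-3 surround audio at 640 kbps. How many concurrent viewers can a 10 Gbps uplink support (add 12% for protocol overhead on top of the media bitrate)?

Audio: 640 kbps = 0.640 Mbps.
Per-viewer media rate: 6.110 Mbps.
On the wire with 12% overhead: 6.843 Mbps.
10 Gbps = 10,000 Mbps; 10,000 / 6.843 = 1461.30 → 1461 viewers.

1461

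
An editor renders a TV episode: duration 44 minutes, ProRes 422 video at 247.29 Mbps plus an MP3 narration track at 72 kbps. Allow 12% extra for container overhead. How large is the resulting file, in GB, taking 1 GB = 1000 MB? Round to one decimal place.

44 min = 2640 s
Audio: 72 kbps = 0.072 Mbps.
Total bitrate: 247.29 + 0.072 = 247.362 Mbps.
Stream data: 247.362 Mbps × 2640 s = 653035.7 Mb.
With 12% container overhead: ×1.12.
731,400 Mb ÷ 8 = 91,425 MB → 91.42 GB.

91.4 GB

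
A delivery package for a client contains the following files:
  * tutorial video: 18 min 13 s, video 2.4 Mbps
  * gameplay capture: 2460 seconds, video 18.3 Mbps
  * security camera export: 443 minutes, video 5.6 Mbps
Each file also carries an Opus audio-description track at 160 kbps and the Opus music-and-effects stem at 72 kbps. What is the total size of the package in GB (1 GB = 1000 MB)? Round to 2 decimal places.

Audio total: 160 + 72 = 232 kbps = 0.232 Mbps.
tutorial video: 2.632 Mbps × 1093 s = 2876.8 Mb
gameplay capture: 18.532 Mbps × 2460 s = 45588.7 Mb
security camera export: 5.832 Mbps × 26580 s = 155014.6 Mb
Total: 203480.1 Mb = 25435.0 MB.
= 25.44 GB.

25.44 GB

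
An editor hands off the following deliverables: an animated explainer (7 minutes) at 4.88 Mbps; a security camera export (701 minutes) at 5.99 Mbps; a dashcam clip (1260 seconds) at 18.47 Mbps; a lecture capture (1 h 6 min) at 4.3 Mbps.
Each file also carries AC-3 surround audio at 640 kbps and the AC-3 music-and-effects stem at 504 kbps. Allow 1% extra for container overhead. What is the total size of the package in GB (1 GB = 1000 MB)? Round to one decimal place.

44.0 GB

Audio total: 640 + 504 = 1144 kbps = 1.144 Mbps.
animated explainer: 6.024 Mbps × 420 s × 1.01 = 2555.4 Mb
security camera export: 7.134 Mbps × 42060 s × 1.01 = 303056.6 Mb
dashcam clip: 19.614 Mbps × 1260 s × 1.01 = 24960.8 Mb
lecture capture: 5.444 Mbps × 3960 s × 1.01 = 21773.8 Mb
Total: 352346.6 Mb = 44043.3 MB.
= 44.04 GB.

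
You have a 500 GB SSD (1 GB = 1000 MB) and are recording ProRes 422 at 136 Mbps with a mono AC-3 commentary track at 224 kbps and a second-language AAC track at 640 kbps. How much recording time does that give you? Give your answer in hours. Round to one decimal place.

8.1 hours

Audio total: 224 + 640 = 864 kbps = 0.864 Mbps.
Total bitrate: 136 + 0.864 = 136.864 Mbps.
Capacity: 500 GB = 4,000,000 Mb.
Recording time: 4,000,000 / 136.864 = 29,226 s ≈ 8.12 hours.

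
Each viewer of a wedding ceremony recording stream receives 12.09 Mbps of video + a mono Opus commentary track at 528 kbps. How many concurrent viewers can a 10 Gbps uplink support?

Audio: 528 kbps = 0.528 Mbps.
Per-viewer media rate: 12.618 Mbps.
10 Gbps = 10,000 Mbps; 10,000 / 12.618 = 792.52 → 792 viewers.

792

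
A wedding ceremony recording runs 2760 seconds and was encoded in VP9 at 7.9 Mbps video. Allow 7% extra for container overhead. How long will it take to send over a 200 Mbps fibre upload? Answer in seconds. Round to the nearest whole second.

117 seconds

File: 7.900 Mbps × 2760 s = 21804.0 Mb.
With 7% container overhead: ×1.07. → 23330.3 Mb.
At 200 Mbps: 23330.3 / 200 = 116.7 s ≈ 117 seconds.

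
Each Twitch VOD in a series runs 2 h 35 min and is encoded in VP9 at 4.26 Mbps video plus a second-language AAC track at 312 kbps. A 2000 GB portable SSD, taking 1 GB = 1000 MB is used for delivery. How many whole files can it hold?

376

2 h 35 min = 155 min = 9300 s
Audio: 312 kbps = 0.312 Mbps.
Total bitrate: 4.572 Mbps.
Per item: 4.572 Mbps × 9300 s = 42,520 Mb = 5,315 MB.
Capacity: 2000 GB = 16,000,000 Mb; 376.30 items → 376 complete.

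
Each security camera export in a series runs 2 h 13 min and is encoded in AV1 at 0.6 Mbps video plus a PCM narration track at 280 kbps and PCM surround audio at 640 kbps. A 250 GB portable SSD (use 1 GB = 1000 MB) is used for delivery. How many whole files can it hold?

2 h 13 min = 133 min = 7980 s
Audio total: 280 + 640 = 920 kbps = 0.920 Mbps.
Total bitrate: 1.520 Mbps.
Per item: 1.520 Mbps × 7980 s = 12,130 Mb = 1,516 MB.
Capacity: 250 GB = 2,000,000 Mb; 164.89 items → 164 complete.

164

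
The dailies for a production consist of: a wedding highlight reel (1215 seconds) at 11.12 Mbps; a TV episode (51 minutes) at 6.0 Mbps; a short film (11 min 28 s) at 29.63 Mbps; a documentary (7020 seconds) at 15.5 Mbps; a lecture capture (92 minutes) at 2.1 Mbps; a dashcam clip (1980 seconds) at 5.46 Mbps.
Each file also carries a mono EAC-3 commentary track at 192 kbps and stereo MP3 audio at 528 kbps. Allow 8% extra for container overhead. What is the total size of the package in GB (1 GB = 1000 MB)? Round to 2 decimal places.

26.66 GB

Audio total: 192 + 528 = 720 kbps = 0.720 Mbps.
wedding highlight reel: 11.840 Mbps × 1215 s × 1.08 = 15536.4 Mb
TV episode: 6.720 Mbps × 3060 s × 1.08 = 22208.3 Mb
short film: 30.350 Mbps × 688 s × 1.08 = 22551.3 Mb
documentary: 16.220 Mbps × 7020 s × 1.08 = 122973.6 Mb
lecture capture: 2.820 Mbps × 5520 s × 1.08 = 16811.7 Mb
dashcam clip: 6.180 Mbps × 1980 s × 1.08 = 13215.3 Mb
Total: 213296.5 Mb = 26662.1 MB.
= 26.66 GB.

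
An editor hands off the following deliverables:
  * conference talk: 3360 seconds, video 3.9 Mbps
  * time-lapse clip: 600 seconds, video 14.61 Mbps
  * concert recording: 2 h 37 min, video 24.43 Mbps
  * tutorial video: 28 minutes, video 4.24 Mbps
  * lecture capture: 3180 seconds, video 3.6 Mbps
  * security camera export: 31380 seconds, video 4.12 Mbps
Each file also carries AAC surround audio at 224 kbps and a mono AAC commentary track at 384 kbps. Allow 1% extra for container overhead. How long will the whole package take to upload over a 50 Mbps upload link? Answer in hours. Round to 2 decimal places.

2.41 hours

Audio total: 224 + 384 = 608 kbps = 0.608 Mbps.
conference talk: 4.508 Mbps × 3360 s × 1.01 = 15298.3 Mb
time-lapse clip: 15.218 Mbps × 600 s × 1.01 = 9222.1 Mb
concert recording: 25.038 Mbps × 9420 s × 1.01 = 238216.5 Mb
tutorial video: 4.848 Mbps × 1680 s × 1.01 = 8226.1 Mb
lecture capture: 4.208 Mbps × 3180 s × 1.01 = 13515.3 Mb
security camera export: 4.728 Mbps × 31380 s × 1.01 = 149848.3 Mb
Total: 434326.6 Mb = 54290.8 MB.
At 50 Mbps: 434326.6 / 50 = 8687 s ≈ 2.41 hours.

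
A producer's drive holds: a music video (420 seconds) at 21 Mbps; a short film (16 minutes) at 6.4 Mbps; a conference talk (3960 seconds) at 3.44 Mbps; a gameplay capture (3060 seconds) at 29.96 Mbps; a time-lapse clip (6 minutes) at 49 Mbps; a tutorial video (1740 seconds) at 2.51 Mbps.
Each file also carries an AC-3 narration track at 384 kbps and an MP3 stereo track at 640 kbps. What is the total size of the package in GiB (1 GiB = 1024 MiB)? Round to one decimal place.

Audio total: 384 + 640 = 1024 kbps = 1.024 Mbps.
music video: 22.024 Mbps × 420 s = 9250.1 Mb
short film: 7.424 Mbps × 960 s = 7127.0 Mb
conference talk: 4.464 Mbps × 3960 s = 17677.4 Mb
gameplay capture: 30.984 Mbps × 3060 s = 94811.0 Mb
time-lapse clip: 50.024 Mbps × 360 s = 18008.6 Mb
tutorial video: 3.534 Mbps × 1740 s = 6149.2 Mb
Total: 153023.4 Mb = 19127.9 MB.
= 17.81 GiB.

17.8 GiB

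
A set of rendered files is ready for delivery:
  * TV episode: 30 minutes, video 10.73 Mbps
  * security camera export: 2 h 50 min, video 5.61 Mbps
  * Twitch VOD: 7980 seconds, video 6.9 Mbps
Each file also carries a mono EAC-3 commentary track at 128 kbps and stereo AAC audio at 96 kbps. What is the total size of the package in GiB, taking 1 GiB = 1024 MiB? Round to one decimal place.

Audio total: 128 + 96 = 224 kbps = 0.224 Mbps.
TV episode: 10.954 Mbps × 1800 s = 19717.2 Mb
security camera export: 5.834 Mbps × 10200 s = 59506.8 Mb
Twitch VOD: 7.124 Mbps × 7980 s = 56849.5 Mb
Total: 136073.5 Mb = 17009.2 MB.
= 15.84 GiB.

15.8 GiB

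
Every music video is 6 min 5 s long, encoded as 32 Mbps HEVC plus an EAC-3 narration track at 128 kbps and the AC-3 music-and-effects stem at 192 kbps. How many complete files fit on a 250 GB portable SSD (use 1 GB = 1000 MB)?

6 min 5 s = 365 s
Audio total: 128 + 192 = 320 kbps = 0.320 Mbps.
Total bitrate: 32.320 Mbps.
Per item: 32.320 Mbps × 365 s = 11,797 Mb = 1,475 MB.
Capacity: 250 GB = 2,000,000 Mb; 169.54 items → 169 complete.

169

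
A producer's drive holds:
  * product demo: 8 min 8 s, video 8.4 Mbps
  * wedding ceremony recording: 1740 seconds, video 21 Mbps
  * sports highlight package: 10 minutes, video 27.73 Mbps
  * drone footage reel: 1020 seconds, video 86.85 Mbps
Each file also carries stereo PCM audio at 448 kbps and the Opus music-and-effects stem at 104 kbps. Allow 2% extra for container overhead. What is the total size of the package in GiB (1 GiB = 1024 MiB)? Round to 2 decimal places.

Audio total: 448 + 104 = 552 kbps = 0.552 Mbps.
product demo: 8.952 Mbps × 488 s × 1.02 = 4455.9 Mb
wedding ceremony recording: 21.552 Mbps × 1740 s × 1.02 = 38250.5 Mb
sports highlight package: 28.282 Mbps × 600 s × 1.02 = 17308.6 Mb
drone footage reel: 87.402 Mbps × 1020 s × 1.02 = 90933.0 Mb
Total: 150948.1 Mb = 18868.5 MB.
= 17.57 GiB.

17.57 GiB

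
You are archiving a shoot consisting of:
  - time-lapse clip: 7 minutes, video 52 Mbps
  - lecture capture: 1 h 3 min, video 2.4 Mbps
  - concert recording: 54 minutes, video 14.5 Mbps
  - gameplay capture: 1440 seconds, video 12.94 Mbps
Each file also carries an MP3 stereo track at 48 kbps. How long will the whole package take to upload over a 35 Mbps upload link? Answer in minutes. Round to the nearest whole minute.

46 minutes

Audio: 48 kbps = 0.048 Mbps.
time-lapse clip: 52.048 Mbps × 420 s = 21860.2 Mb
lecture capture: 2.448 Mbps × 3780 s = 9253.4 Mb
concert recording: 14.548 Mbps × 3240 s = 47135.5 Mb
gameplay capture: 12.988 Mbps × 1440 s = 18702.7 Mb
Total: 96951.8 Mb = 12119.0 MB.
At 35 Mbps: 96951.8 / 35 = 2770 s ≈ 46.2 minutes.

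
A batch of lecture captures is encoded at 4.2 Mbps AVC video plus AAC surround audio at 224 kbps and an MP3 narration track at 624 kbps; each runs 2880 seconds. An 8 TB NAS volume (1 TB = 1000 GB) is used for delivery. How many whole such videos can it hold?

Audio total: 224 + 624 = 848 kbps = 0.848 Mbps.
Total bitrate: 5.048 Mbps.
Per item: 5.048 Mbps × 2880 s = 14,538 Mb = 1,817 MB.
Capacity: 8 TB = 64,000,000 Mb; 4402.18 items → 4402 complete.

4402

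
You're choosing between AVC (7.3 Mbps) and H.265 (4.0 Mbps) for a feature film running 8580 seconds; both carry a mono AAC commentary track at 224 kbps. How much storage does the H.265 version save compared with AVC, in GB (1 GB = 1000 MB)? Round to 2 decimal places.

3.54 GB

Audio: 224 kbps = 0.224 Mbps.
AVC: 7.524 Mbps × 8580 s = 64555.9 Mb = 8.069 GB.
H.265: 4.224 Mbps × 8580 s = 36241.9 Mb = 4.530 GB.
Saving: 8.069 − 4.530 = 3.539 GB.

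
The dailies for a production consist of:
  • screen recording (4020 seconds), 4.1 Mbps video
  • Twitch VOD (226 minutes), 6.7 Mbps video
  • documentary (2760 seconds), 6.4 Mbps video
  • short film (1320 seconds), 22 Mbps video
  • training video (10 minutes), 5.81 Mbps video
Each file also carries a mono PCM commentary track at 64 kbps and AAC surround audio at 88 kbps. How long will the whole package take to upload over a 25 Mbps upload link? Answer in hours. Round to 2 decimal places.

Audio total: 64 + 88 = 152 kbps = 0.152 Mbps.
screen recording: 4.252 Mbps × 4020 s = 17093.0 Mb
Twitch VOD: 6.852 Mbps × 13560 s = 92913.1 Mb
documentary: 6.552 Mbps × 2760 s = 18083.5 Mb
short film: 22.152 Mbps × 1320 s = 29240.6 Mb
training video: 5.962 Mbps × 600 s = 3577.2 Mb
Total: 160907.5 Mb = 20113.4 MB.
At 25 Mbps: 160907.5 / 25 = 6436 s ≈ 1.79 hours.

1.79 hours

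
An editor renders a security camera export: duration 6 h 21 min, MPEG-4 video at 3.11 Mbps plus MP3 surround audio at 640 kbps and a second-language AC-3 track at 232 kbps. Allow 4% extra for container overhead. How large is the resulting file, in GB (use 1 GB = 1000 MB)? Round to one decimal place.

6 h 21 min = 381 min = 22860 s
Audio total: 640 + 232 = 872 kbps = 0.872 Mbps.
Total bitrate: 3.11 + 0.872 = 3.982 Mbps.
Stream data: 3.982 Mbps × 22860 s = 91028.5 Mb.
With 4% container overhead: ×1.04.
94,670 Mb ÷ 8 = 11,834 MB → 11.83 GB.

11.8 GB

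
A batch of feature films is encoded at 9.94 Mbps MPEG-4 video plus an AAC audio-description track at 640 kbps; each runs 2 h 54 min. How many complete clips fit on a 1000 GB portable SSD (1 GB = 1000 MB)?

72

2 h 54 min = 174 min = 10440 s
Audio: 640 kbps = 0.640 Mbps.
Total bitrate: 10.580 Mbps.
Per item: 10.580 Mbps × 10440 s = 110,455 Mb = 13,807 MB.
Capacity: 1000 GB = 8,000,000 Mb; 72.43 items → 72 complete.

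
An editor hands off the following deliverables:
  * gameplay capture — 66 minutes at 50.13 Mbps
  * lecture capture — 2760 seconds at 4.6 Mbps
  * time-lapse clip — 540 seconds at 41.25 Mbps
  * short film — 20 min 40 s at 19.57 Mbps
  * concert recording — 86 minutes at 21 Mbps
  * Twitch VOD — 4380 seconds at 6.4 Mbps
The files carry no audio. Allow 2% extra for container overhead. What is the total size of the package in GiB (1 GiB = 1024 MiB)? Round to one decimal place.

gameplay capture: 50.130 Mbps × 3960 s × 1.02 = 202485.1 Mb
lecture capture: 4.600 Mbps × 2760 s × 1.02 = 12949.9 Mb
time-lapse clip: 41.250 Mbps × 540 s × 1.02 = 22720.5 Mb
short film: 19.570 Mbps × 1240 s × 1.02 = 24752.1 Mb
concert recording: 21.000 Mbps × 5160 s × 1.02 = 110527.2 Mb
Twitch VOD: 6.400 Mbps × 4380 s × 1.02 = 28592.6 Mb
Total: 402027.5 Mb = 50253.4 MB.
= 46.80 GiB.

46.8 GiB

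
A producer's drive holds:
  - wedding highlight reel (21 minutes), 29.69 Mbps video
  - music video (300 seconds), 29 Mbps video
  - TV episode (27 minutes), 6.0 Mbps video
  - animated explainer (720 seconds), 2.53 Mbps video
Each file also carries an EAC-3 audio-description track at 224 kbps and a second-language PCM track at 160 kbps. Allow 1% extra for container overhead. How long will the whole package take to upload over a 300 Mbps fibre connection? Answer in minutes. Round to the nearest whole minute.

3 minutes

Audio total: 224 + 160 = 384 kbps = 0.384 Mbps.
wedding highlight reel: 30.074 Mbps × 1260 s × 1.01 = 38272.2 Mb
music video: 29.384 Mbps × 300 s × 1.01 = 8903.4 Mb
TV episode: 6.384 Mbps × 1620 s × 1.01 = 10445.5 Mb
animated explainer: 2.914 Mbps × 720 s × 1.01 = 2119.1 Mb
Total: 59740.1 Mb = 7467.5 MB.
At 300 Mbps: 59740.1 / 300 = 199 s ≈ 3.32 minutes.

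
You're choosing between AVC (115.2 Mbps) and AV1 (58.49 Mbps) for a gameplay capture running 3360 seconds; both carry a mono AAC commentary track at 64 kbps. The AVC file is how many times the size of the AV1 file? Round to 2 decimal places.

1.97

Audio: 64 kbps = 0.064 Mbps.
AVC: 115.264 Mbps × 3360 s = 387287.0 Mb = 45.086 GiB.
AV1: 58.554 Mbps × 3360 s = 196741.4 Mb = 22.904 GiB.
Ratio: 45.086 / 22.904 = 1.969.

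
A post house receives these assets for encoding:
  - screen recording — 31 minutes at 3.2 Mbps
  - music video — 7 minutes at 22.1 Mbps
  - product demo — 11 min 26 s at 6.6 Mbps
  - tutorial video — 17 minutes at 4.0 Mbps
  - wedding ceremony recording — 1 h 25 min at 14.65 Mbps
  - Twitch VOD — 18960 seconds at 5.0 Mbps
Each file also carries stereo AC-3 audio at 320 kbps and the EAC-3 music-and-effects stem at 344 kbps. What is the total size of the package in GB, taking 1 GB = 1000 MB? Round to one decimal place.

Audio total: 320 + 344 = 664 kbps = 0.664 Mbps.
screen recording: 3.864 Mbps × 1860 s = 7187.0 Mb
music video: 22.764 Mbps × 420 s = 9560.9 Mb
product demo: 7.264 Mbps × 686 s = 4983.1 Mb
tutorial video: 4.664 Mbps × 1020 s = 4757.3 Mb
wedding ceremony recording: 15.314 Mbps × 5100 s = 78101.4 Mb
Twitch VOD: 5.664 Mbps × 18960 s = 107389.4 Mb
Total: 211979.1 Mb = 26497.4 MB.
= 26.50 GB.

26.5 GB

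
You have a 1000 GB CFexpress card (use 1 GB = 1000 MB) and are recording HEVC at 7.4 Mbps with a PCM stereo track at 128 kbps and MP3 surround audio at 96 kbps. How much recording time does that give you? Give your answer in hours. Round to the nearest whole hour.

291 hours

Audio total: 128 + 96 = 224 kbps = 0.224 Mbps.
Total bitrate: 7.4 + 0.224 = 7.624 Mbps.
Capacity: 1000 GB = 8,000,000 Mb.
Recording time: 8,000,000 / 7.624 = 1,049,318 s ≈ 291 hours.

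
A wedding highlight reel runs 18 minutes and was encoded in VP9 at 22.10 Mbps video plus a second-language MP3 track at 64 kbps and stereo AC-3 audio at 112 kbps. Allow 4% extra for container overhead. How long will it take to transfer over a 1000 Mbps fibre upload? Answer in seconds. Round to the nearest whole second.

18 min = 1080 s
Audio total: 64 + 112 = 176 kbps = 0.176 Mbps.
Total bitrate: 22.276 Mbps.
File: 22.276 Mbps × 1080 s = 24058.1 Mb.
With 4% container overhead: ×1.04. → 25020.4 Mb.
At 1000 Mbps: 25020.4 / 1000 = 25.0 s ≈ 25 seconds.

25 seconds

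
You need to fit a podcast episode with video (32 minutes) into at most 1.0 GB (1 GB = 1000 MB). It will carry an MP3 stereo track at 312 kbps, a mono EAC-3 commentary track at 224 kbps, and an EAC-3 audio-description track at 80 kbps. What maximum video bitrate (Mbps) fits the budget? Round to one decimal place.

Budget: 1.0 GB = 8000.0 Mb.
32 min = 1920 s
Total bitrate budget: 8000.0 Mb / 1920 s = 4.167 Mbps.
Audio total: 312 + 224 + 80 = 616 kbps = 0.616 Mbps.
Video: 4.167 − 0.616 = 3.551 Mbps.

3.6 Mbps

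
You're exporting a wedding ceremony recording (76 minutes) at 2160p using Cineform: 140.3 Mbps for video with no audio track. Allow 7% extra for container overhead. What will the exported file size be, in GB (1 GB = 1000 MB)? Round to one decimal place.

85.6 GB

76 min = 4560 s
Total bitrate: 140.3 Mbps.
Stream data: 140.300 Mbps × 4560 s = 639768.0 Mb.
With 7% container overhead: ×1.07.
684,552 Mb ÷ 8 = 85,569 MB → 85.57 GB.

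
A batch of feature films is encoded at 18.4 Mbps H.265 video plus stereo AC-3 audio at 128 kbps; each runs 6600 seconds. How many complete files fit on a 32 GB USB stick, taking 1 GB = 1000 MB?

Audio: 128 kbps = 0.128 Mbps.
Total bitrate: 18.528 Mbps.
Per item: 18.528 Mbps × 6600 s = 122,285 Mb = 15,286 MB.
Capacity: 32 GB = 256,000 Mb; 2.09 items → 2 complete.

2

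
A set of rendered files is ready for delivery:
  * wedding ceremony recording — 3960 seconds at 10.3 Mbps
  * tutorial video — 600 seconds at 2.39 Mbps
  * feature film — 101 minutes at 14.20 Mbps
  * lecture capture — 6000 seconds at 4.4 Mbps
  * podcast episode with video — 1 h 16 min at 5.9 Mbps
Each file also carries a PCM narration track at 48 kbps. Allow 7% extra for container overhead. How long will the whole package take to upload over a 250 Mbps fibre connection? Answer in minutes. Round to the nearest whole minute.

13 minutes

Audio: 48 kbps = 0.048 Mbps.
wedding ceremony recording: 10.348 Mbps × 3960 s × 1.07 = 43846.5 Mb
tutorial video: 2.438 Mbps × 600 s × 1.07 = 1565.2 Mb
feature film: 14.248 Mbps × 6060 s × 1.07 = 92386.9 Mb
lecture capture: 4.448 Mbps × 6000 s × 1.07 = 28556.2 Mb
podcast episode with video: 5.948 Mbps × 4560 s × 1.07 = 29021.5 Mb
Total: 195376.3 Mb = 24422.0 MB.
At 250 Mbps: 195376.3 / 250 = 782 s ≈ 13 minutes.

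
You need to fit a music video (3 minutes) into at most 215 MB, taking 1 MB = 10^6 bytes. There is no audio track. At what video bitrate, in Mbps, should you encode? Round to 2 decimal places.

9.56 Mbps

Budget: 215 MB = 1720.0 Mb.
3 min = 180 s
Total bitrate budget: 1720.0 Mb / 180 s = 9.556 Mbps.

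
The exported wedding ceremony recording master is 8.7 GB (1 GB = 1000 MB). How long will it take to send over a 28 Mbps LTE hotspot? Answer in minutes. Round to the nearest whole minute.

41 minutes

File: 8.7 GB = 69600.0 Mb.
At 28 Mbps: 69600.0 / 28 = 2485.7 s ≈ 41.4 minutes.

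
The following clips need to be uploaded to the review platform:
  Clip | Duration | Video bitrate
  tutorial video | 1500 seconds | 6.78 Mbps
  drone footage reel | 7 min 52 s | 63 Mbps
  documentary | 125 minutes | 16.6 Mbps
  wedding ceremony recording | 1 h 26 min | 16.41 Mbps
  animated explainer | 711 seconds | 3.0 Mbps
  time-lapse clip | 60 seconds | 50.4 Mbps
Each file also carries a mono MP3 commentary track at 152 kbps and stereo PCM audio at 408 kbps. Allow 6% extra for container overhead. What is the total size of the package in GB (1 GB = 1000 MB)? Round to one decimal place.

34.8 GB

Audio total: 152 + 408 = 560 kbps = 0.560 Mbps.
tutorial video: 7.340 Mbps × 1500 s × 1.06 = 11670.6 Mb
drone footage reel: 63.560 Mbps × 472 s × 1.06 = 31800.3 Mb
documentary: 17.160 Mbps × 7500 s × 1.06 = 136422.0 Mb
wedding ceremony recording: 16.970 Mbps × 5160 s × 1.06 = 92819.1 Mb
animated explainer: 3.560 Mbps × 711 s × 1.06 = 2683.0 Mb
time-lapse clip: 50.960 Mbps × 60 s × 1.06 = 3241.1 Mb
Total: 278636.1 Mb = 34829.5 MB.
= 34.83 GB.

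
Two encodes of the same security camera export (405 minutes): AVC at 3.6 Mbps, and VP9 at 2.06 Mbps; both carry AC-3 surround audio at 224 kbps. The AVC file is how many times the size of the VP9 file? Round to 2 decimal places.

405 min = 24300 s
Audio: 224 kbps = 0.224 Mbps.
AVC: 3.824 Mbps × 24300 s = 92923.2 Mb = 10.818 GiB.
VP9: 2.284 Mbps × 24300 s = 55501.2 Mb = 6.461 GiB.
Ratio: 10.818 / 6.461 = 1.674.

1.67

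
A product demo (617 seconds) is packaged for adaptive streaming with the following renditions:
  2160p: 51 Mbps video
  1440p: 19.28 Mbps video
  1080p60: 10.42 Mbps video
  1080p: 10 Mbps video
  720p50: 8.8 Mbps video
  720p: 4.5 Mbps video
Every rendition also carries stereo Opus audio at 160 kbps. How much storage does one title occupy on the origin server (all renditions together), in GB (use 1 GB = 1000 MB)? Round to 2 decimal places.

Audio: 160 kbps = 0.160 Mbps.
Sum of rendition bitrates: (51+0.160) + (19.28+0.160) + (10.42+0.160) + (10+0.160) + (8.8+0.160) + (4.5+0.160) = 104.960 Mbps.
× 617 s = 64,760 Mb = 8,095 MB = 8.095 GB.

8.10 GB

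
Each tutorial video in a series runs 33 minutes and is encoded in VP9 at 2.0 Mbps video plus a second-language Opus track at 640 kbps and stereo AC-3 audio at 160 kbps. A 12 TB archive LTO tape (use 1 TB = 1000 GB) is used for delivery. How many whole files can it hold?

17316

33 min = 1980 s
Audio total: 640 + 160 = 800 kbps = 0.800 Mbps.
Total bitrate: 2.800 Mbps.
Per item: 2.800 Mbps × 1980 s = 5,544 Mb = 693.0 MB.
Capacity: 12 TB = 96,000,000 Mb; 17316.02 items → 17316 complete.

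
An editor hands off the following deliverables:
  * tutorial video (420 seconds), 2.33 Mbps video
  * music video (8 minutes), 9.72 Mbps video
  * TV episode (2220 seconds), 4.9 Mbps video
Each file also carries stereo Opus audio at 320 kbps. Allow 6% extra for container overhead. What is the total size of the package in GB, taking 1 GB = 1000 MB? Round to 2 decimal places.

2.32 GB

Audio: 320 kbps = 0.320 Mbps.
tutorial video: 2.650 Mbps × 420 s × 1.06 = 1179.8 Mb
music video: 10.040 Mbps × 480 s × 1.06 = 5108.4 Mb
TV episode: 5.220 Mbps × 2220 s × 1.06 = 12283.7 Mb
Total: 18571.8 Mb = 2321.5 MB.
= 2.321 GB.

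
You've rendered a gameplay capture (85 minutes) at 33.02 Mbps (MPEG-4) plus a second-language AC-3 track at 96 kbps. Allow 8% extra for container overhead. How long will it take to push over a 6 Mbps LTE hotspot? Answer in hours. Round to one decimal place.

85 min = 5100 s
Audio: 96 kbps = 0.096 Mbps.
Total bitrate: 33.116 Mbps.
File: 33.116 Mbps × 5100 s = 168891.6 Mb.
With 8% container overhead: ×1.08. → 182402.9 Mb.
At 6 Mbps: 182402.9 / 6 = 30400.5 s ≈ 8.44 hours.

8.4 hours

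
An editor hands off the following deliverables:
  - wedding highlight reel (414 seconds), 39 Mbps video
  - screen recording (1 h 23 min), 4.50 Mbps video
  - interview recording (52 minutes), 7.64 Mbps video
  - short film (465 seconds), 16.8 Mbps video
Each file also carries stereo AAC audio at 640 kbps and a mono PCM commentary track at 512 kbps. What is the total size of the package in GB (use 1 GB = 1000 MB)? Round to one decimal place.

Audio total: 640 + 512 = 1152 kbps = 1.152 Mbps.
wedding highlight reel: 40.152 Mbps × 414 s = 16622.9 Mb
screen recording: 5.652 Mbps × 4980 s = 28147.0 Mb
interview recording: 8.792 Mbps × 3120 s = 27431.0 Mb
short film: 17.952 Mbps × 465 s = 8347.7 Mb
Total: 80548.6 Mb = 10068.6 MB.
= 10.07 GB.

10.1 GB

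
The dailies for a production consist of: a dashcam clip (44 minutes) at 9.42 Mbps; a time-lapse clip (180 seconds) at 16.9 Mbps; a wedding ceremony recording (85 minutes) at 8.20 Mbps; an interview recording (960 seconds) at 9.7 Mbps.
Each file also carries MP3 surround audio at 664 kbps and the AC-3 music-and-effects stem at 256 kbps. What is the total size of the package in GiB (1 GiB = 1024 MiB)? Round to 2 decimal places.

Audio total: 664 + 256 = 920 kbps = 0.920 Mbps.
dashcam clip: 10.340 Mbps × 2640 s = 27297.6 Mb
time-lapse clip: 17.820 Mbps × 180 s = 3207.6 Mb
wedding ceremony recording: 9.120 Mbps × 5100 s = 46512.0 Mb
interview recording: 10.620 Mbps × 960 s = 10195.2 Mb
Total: 87212.4 Mb = 10901.5 MB.
= 10.15 GiB.

10.15 GiB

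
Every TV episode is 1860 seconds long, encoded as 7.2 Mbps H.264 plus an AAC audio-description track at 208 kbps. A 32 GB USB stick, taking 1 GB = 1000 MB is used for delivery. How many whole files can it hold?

18

Audio: 208 kbps = 0.208 Mbps.
Total bitrate: 7.408 Mbps.
Per item: 7.408 Mbps × 1860 s = 13,779 Mb = 1,722 MB.
Capacity: 32 GB = 256,000 Mb; 18.58 items → 18 complete.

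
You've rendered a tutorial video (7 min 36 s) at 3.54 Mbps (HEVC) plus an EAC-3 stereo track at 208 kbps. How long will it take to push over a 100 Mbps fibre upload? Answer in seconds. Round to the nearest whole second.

7 min 36 s = 456 s
Audio: 208 kbps = 0.208 Mbps.
Total bitrate: 3.748 Mbps.
File: 3.748 Mbps × 456 s = 1709.1 Mb.
At 100 Mbps: 1709.1 / 100 = 17.1 s ≈ 17.1 seconds.

17 seconds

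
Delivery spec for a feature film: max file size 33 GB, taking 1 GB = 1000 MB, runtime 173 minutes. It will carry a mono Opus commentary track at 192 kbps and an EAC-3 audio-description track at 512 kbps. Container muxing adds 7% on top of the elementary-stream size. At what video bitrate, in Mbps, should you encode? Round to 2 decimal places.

23.07 Mbps

Budget: 33 GB = 264000.0 Mb.
Stream payload after overhead: 264000.0 / 1.07 = 246729.0 Mb.
173 min = 10380 s
Total bitrate budget: 246729.0 Mb / 10380 s = 23.770 Mbps.
Audio total: 192 + 512 = 704 kbps = 0.704 Mbps.
Video: 23.770 − 0.704 = 23.066 Mbps.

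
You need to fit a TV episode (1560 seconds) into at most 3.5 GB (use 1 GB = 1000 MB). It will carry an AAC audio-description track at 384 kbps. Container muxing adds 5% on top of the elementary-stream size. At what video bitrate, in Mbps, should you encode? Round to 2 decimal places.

Budget: 3.5 GB = 28000.0 Mb.
Stream payload after overhead: 28000.0 / 1.05 = 26666.7 Mb.
Total bitrate budget: 26666.7 Mb / 1560 s = 17.094 Mbps.
Audio: 384 kbps = 0.384 Mbps.
Video: 17.094 − 0.384 = 16.710 Mbps.

16.71 Mbps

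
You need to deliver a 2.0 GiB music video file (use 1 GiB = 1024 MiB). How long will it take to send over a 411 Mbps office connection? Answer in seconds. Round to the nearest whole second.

File: 2.0 GiB = 17179.9 Mb.
At 411 Mbps: 17179.9 / 411 = 41.8 s ≈ 41.8 seconds.

42 seconds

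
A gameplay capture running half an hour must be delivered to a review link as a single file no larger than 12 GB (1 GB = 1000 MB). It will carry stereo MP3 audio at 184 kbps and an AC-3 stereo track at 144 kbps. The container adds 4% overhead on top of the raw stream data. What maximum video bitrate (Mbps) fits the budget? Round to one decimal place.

Budget: 12 GB = 96000.0 Mb.
Stream payload after overhead: 96000.0 / 1.04 = 92307.7 Mb.
30 min = 1800 s
Total bitrate budget: 92307.7 Mb / 1800 s = 51.282 Mbps.
Audio total: 184 + 144 = 328 kbps = 0.328 Mbps.
Video: 51.282 − 0.328 = 50.954 Mbps.

51.0 Mbps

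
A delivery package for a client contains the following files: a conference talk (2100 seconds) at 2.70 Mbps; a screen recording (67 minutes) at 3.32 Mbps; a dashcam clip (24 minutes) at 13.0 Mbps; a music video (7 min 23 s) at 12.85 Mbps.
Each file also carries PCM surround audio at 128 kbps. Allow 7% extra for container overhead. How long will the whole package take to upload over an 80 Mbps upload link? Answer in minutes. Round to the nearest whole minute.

Audio: 128 kbps = 0.128 Mbps.
conference talk: 2.828 Mbps × 2100 s × 1.07 = 6354.5 Mb
screen recording: 3.448 Mbps × 4020 s × 1.07 = 14831.2 Mb
dashcam clip: 13.128 Mbps × 1440 s × 1.07 = 20227.6 Mb
music video: 12.978 Mbps × 443 s × 1.07 = 6151.7 Mb
Total: 47565.1 Mb = 5945.6 MB.
At 80 Mbps: 47565.1 / 80 = 595 s ≈ 9.91 minutes.

10 minutes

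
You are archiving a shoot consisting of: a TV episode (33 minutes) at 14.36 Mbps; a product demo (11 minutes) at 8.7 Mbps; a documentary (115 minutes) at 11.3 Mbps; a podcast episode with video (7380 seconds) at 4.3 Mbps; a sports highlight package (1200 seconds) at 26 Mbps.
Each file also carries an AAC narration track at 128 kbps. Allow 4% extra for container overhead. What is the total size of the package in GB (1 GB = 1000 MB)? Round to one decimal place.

23.1 GB

Audio: 128 kbps = 0.128 Mbps.
TV episode: 14.488 Mbps × 1980 s × 1.04 = 29833.7 Mb
product demo: 8.828 Mbps × 660 s × 1.04 = 6059.5 Mb
documentary: 11.428 Mbps × 6900 s × 1.04 = 82007.3 Mb
podcast episode with video: 4.428 Mbps × 7380 s × 1.04 = 33985.8 Mb
sports highlight package: 26.128 Mbps × 1200 s × 1.04 = 32607.7 Mb
Total: 184494.1 Mb = 23061.8 MB.
= 23.06 GB.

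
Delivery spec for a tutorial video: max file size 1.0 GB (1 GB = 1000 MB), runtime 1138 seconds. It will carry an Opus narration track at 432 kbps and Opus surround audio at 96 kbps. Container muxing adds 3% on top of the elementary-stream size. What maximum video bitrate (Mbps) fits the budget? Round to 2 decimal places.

Budget: 1.0 GB = 8000.0 Mb.
Stream payload after overhead: 8000.0 / 1.03 = 7767.0 Mb.
Total bitrate budget: 7767.0 Mb / 1138 s = 6.825 Mbps.
Audio total: 432 + 96 = 528 kbps = 0.528 Mbps.
Video: 6.825 − 0.528 = 6.297 Mbps.

6.30 Mbps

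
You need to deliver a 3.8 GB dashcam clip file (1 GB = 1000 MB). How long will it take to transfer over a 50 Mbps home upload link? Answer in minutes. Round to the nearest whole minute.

10 minutes

File: 3.8 GB = 30400.0 Mb.
At 50 Mbps: 30400.0 / 50 = 608.0 s ≈ 10.1 minutes.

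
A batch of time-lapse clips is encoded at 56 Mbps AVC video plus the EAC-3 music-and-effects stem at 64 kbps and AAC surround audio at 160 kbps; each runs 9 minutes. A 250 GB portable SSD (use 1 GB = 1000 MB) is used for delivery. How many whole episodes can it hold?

65

9 min = 540 s
Audio total: 64 + 160 = 224 kbps = 0.224 Mbps.
Total bitrate: 56.224 Mbps.
Per item: 56.224 Mbps × 540 s = 30,361 Mb = 3,795 MB.
Capacity: 250 GB = 2,000,000 Mb; 65.87 items → 65 complete.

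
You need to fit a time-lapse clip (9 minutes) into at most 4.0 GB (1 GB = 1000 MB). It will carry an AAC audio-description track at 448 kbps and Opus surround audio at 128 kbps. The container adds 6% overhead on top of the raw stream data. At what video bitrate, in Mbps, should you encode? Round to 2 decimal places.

55.33 Mbps

Budget: 4.0 GB = 32000.0 Mb.
Stream payload after overhead: 32000.0 / 1.06 = 30188.7 Mb.
9 min = 540 s
Total bitrate budget: 30188.7 Mb / 540 s = 55.905 Mbps.
Audio total: 448 + 128 = 576 kbps = 0.576 Mbps.
Video: 55.905 − 0.576 = 55.329 Mbps.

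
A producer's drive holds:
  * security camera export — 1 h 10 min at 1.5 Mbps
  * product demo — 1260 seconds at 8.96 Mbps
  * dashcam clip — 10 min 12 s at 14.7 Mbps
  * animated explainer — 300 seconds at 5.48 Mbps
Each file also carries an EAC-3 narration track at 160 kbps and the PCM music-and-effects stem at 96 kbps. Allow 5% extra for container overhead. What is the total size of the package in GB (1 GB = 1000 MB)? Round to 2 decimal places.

3.92 GB

Audio total: 160 + 96 = 256 kbps = 0.256 Mbps.
security camera export: 1.756 Mbps × 4200 s × 1.05 = 7744.0 Mb
product demo: 9.216 Mbps × 1260 s × 1.05 = 12192.8 Mb
dashcam clip: 14.956 Mbps × 612 s × 1.05 = 9610.7 Mb
animated explainer: 5.736 Mbps × 300 s × 1.05 = 1806.8 Mb
Total: 31354.3 Mb = 3919.3 MB.
= 3.919 GB.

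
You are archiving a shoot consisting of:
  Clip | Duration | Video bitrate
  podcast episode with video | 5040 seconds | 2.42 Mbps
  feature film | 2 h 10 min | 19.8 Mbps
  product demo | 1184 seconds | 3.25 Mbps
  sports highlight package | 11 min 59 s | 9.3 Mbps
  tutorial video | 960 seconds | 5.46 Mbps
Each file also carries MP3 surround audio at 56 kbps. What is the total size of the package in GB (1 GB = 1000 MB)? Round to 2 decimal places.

Audio: 56 kbps = 0.056 Mbps.
podcast episode with video: 2.476 Mbps × 5040 s = 12479.0 Mb
feature film: 19.856 Mbps × 7800 s = 154876.8 Mb
product demo: 3.306 Mbps × 1184 s = 3914.3 Mb
sports highlight package: 9.356 Mbps × 719 s = 6727.0 Mb
tutorial video: 5.516 Mbps × 960 s = 5295.4 Mb
Total: 183292.5 Mb = 22911.6 MB.
= 22.91 GB.

22.91 GB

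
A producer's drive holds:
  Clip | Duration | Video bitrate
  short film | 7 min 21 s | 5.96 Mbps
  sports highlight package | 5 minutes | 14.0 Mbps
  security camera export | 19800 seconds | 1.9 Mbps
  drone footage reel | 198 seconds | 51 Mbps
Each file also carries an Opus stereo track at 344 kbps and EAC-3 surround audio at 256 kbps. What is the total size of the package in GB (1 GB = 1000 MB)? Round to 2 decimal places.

8.37 GB

Audio total: 344 + 256 = 600 kbps = 0.600 Mbps.
short film: 6.560 Mbps × 441 s = 2893.0 Mb
sports highlight package: 14.600 Mbps × 300 s = 4380.0 Mb
security camera export: 2.500 Mbps × 19800 s = 49500.0 Mb
drone footage reel: 51.600 Mbps × 198 s = 10216.8 Mb
Total: 66989.8 Mb = 8373.7 MB.
= 8.374 GB.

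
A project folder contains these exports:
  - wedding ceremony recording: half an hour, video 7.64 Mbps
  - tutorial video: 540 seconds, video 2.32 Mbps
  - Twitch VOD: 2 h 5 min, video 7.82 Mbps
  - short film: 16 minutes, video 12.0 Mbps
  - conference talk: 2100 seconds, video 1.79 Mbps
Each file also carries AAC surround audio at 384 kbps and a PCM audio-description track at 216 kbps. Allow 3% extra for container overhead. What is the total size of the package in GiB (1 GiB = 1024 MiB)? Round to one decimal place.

11.6 GiB

Audio total: 384 + 216 = 600 kbps = 0.600 Mbps.
wedding ceremony recording: 8.240 Mbps × 1800 s × 1.03 = 15277.0 Mb
tutorial video: 2.920 Mbps × 540 s × 1.03 = 1624.1 Mb
Twitch VOD: 8.420 Mbps × 7500 s × 1.03 = 65044.5 Mb
short film: 12.600 Mbps × 960 s × 1.03 = 12458.9 Mb
conference talk: 2.390 Mbps × 2100 s × 1.03 = 5169.6 Mb
Total: 99574.0 Mb = 12446.8 MB.
= 11.59 GiB.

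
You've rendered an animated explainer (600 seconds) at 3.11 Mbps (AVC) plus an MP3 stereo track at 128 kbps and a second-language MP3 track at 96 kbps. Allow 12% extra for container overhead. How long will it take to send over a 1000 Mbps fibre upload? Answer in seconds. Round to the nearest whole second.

Audio total: 128 + 96 = 224 kbps = 0.224 Mbps.
Total bitrate: 3.334 Mbps.
File: 3.334 Mbps × 600 s = 2000.4 Mb.
With 12% container overhead: ×1.12. → 2240.4 Mb.
At 1000 Mbps: 2240.4 / 1000 = 2.2 s ≈ 2.24 seconds.

2 seconds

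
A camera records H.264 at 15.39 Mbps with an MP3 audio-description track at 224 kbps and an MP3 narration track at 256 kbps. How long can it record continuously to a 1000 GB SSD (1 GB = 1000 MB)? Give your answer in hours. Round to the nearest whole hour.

140 hours

Audio total: 224 + 256 = 480 kbps = 0.480 Mbps.
Total bitrate: 15.39 + 0.480 = 15.870 Mbps.
Capacity: 1000 GB = 8,000,000 Mb.
Recording time: 8,000,000 / 15.870 = 504,096 s ≈ 140 hours.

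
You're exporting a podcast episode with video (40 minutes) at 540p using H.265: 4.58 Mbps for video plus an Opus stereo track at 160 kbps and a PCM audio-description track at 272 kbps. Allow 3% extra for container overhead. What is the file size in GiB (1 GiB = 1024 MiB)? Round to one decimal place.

1.4 GiB

40 min = 2400 s
Audio total: 160 + 272 = 432 kbps = 0.432 Mbps.
Total bitrate: 4.58 + 0.432 = 5.012 Mbps.
Stream data: 5.012 Mbps × 2400 s = 12028.8 Mb.
With 3% container overhead: ×1.03.
12,390 Mb = 1,548,708,000 bytes ÷ 1,073,741,824 = 1.442 GiB.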